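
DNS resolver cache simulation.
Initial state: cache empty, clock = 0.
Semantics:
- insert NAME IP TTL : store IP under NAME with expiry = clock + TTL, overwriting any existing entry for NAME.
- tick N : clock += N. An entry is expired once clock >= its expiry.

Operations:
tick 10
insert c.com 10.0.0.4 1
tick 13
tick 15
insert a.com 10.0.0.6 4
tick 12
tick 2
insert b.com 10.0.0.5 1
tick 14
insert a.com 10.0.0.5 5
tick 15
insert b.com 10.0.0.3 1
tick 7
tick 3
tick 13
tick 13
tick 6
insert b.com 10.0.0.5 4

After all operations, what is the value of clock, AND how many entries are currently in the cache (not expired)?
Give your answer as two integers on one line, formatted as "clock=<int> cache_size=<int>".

Answer: clock=123 cache_size=1

Derivation:
Op 1: tick 10 -> clock=10.
Op 2: insert c.com -> 10.0.0.4 (expiry=10+1=11). clock=10
Op 3: tick 13 -> clock=23. purged={c.com}
Op 4: tick 15 -> clock=38.
Op 5: insert a.com -> 10.0.0.6 (expiry=38+4=42). clock=38
Op 6: tick 12 -> clock=50. purged={a.com}
Op 7: tick 2 -> clock=52.
Op 8: insert b.com -> 10.0.0.5 (expiry=52+1=53). clock=52
Op 9: tick 14 -> clock=66. purged={b.com}
Op 10: insert a.com -> 10.0.0.5 (expiry=66+5=71). clock=66
Op 11: tick 15 -> clock=81. purged={a.com}
Op 12: insert b.com -> 10.0.0.3 (expiry=81+1=82). clock=81
Op 13: tick 7 -> clock=88. purged={b.com}
Op 14: tick 3 -> clock=91.
Op 15: tick 13 -> clock=104.
Op 16: tick 13 -> clock=117.
Op 17: tick 6 -> clock=123.
Op 18: insert b.com -> 10.0.0.5 (expiry=123+4=127). clock=123
Final clock = 123
Final cache (unexpired): {b.com} -> size=1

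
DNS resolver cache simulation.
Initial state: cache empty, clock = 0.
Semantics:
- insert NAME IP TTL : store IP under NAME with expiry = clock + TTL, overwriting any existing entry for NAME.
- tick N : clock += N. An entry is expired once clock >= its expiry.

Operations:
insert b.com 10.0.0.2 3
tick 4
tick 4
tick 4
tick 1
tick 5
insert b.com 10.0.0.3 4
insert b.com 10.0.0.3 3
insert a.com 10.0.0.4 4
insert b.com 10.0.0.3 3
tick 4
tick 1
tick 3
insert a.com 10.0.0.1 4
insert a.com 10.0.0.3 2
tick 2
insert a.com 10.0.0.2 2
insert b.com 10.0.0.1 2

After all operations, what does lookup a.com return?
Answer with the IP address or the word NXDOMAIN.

Op 1: insert b.com -> 10.0.0.2 (expiry=0+3=3). clock=0
Op 2: tick 4 -> clock=4. purged={b.com}
Op 3: tick 4 -> clock=8.
Op 4: tick 4 -> clock=12.
Op 5: tick 1 -> clock=13.
Op 6: tick 5 -> clock=18.
Op 7: insert b.com -> 10.0.0.3 (expiry=18+4=22). clock=18
Op 8: insert b.com -> 10.0.0.3 (expiry=18+3=21). clock=18
Op 9: insert a.com -> 10.0.0.4 (expiry=18+4=22). clock=18
Op 10: insert b.com -> 10.0.0.3 (expiry=18+3=21). clock=18
Op 11: tick 4 -> clock=22. purged={a.com,b.com}
Op 12: tick 1 -> clock=23.
Op 13: tick 3 -> clock=26.
Op 14: insert a.com -> 10.0.0.1 (expiry=26+4=30). clock=26
Op 15: insert a.com -> 10.0.0.3 (expiry=26+2=28). clock=26
Op 16: tick 2 -> clock=28. purged={a.com}
Op 17: insert a.com -> 10.0.0.2 (expiry=28+2=30). clock=28
Op 18: insert b.com -> 10.0.0.1 (expiry=28+2=30). clock=28
lookup a.com: present, ip=10.0.0.2 expiry=30 > clock=28

Answer: 10.0.0.2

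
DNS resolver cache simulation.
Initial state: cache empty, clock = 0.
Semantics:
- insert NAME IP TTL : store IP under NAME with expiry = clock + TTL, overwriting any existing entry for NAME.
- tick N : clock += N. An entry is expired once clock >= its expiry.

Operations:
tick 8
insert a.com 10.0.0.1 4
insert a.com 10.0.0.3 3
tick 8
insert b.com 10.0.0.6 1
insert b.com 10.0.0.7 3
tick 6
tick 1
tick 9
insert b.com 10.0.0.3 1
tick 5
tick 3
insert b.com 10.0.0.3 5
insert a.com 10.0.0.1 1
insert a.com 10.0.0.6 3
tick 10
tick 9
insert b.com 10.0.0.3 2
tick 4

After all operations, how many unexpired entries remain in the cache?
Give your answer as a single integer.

Op 1: tick 8 -> clock=8.
Op 2: insert a.com -> 10.0.0.1 (expiry=8+4=12). clock=8
Op 3: insert a.com -> 10.0.0.3 (expiry=8+3=11). clock=8
Op 4: tick 8 -> clock=16. purged={a.com}
Op 5: insert b.com -> 10.0.0.6 (expiry=16+1=17). clock=16
Op 6: insert b.com -> 10.0.0.7 (expiry=16+3=19). clock=16
Op 7: tick 6 -> clock=22. purged={b.com}
Op 8: tick 1 -> clock=23.
Op 9: tick 9 -> clock=32.
Op 10: insert b.com -> 10.0.0.3 (expiry=32+1=33). clock=32
Op 11: tick 5 -> clock=37. purged={b.com}
Op 12: tick 3 -> clock=40.
Op 13: insert b.com -> 10.0.0.3 (expiry=40+5=45). clock=40
Op 14: insert a.com -> 10.0.0.1 (expiry=40+1=41). clock=40
Op 15: insert a.com -> 10.0.0.6 (expiry=40+3=43). clock=40
Op 16: tick 10 -> clock=50. purged={a.com,b.com}
Op 17: tick 9 -> clock=59.
Op 18: insert b.com -> 10.0.0.3 (expiry=59+2=61). clock=59
Op 19: tick 4 -> clock=63. purged={b.com}
Final cache (unexpired): {} -> size=0

Answer: 0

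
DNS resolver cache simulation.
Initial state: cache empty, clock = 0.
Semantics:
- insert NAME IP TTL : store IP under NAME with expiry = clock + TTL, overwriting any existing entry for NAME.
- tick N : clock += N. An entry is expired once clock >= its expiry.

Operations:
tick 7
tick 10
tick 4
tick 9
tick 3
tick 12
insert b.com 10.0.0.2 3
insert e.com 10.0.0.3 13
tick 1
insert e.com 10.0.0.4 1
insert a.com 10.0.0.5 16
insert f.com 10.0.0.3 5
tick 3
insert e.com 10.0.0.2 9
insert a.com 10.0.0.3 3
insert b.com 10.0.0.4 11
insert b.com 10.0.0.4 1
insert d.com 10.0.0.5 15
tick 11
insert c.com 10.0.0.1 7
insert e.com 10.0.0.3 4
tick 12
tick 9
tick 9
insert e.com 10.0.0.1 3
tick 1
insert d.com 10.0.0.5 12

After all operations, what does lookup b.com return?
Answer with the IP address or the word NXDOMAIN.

Answer: NXDOMAIN

Derivation:
Op 1: tick 7 -> clock=7.
Op 2: tick 10 -> clock=17.
Op 3: tick 4 -> clock=21.
Op 4: tick 9 -> clock=30.
Op 5: tick 3 -> clock=33.
Op 6: tick 12 -> clock=45.
Op 7: insert b.com -> 10.0.0.2 (expiry=45+3=48). clock=45
Op 8: insert e.com -> 10.0.0.3 (expiry=45+13=58). clock=45
Op 9: tick 1 -> clock=46.
Op 10: insert e.com -> 10.0.0.4 (expiry=46+1=47). clock=46
Op 11: insert a.com -> 10.0.0.5 (expiry=46+16=62). clock=46
Op 12: insert f.com -> 10.0.0.3 (expiry=46+5=51). clock=46
Op 13: tick 3 -> clock=49. purged={b.com,e.com}
Op 14: insert e.com -> 10.0.0.2 (expiry=49+9=58). clock=49
Op 15: insert a.com -> 10.0.0.3 (expiry=49+3=52). clock=49
Op 16: insert b.com -> 10.0.0.4 (expiry=49+11=60). clock=49
Op 17: insert b.com -> 10.0.0.4 (expiry=49+1=50). clock=49
Op 18: insert d.com -> 10.0.0.5 (expiry=49+15=64). clock=49
Op 19: tick 11 -> clock=60. purged={a.com,b.com,e.com,f.com}
Op 20: insert c.com -> 10.0.0.1 (expiry=60+7=67). clock=60
Op 21: insert e.com -> 10.0.0.3 (expiry=60+4=64). clock=60
Op 22: tick 12 -> clock=72. purged={c.com,d.com,e.com}
Op 23: tick 9 -> clock=81.
Op 24: tick 9 -> clock=90.
Op 25: insert e.com -> 10.0.0.1 (expiry=90+3=93). clock=90
Op 26: tick 1 -> clock=91.
Op 27: insert d.com -> 10.0.0.5 (expiry=91+12=103). clock=91
lookup b.com: not in cache (expired or never inserted)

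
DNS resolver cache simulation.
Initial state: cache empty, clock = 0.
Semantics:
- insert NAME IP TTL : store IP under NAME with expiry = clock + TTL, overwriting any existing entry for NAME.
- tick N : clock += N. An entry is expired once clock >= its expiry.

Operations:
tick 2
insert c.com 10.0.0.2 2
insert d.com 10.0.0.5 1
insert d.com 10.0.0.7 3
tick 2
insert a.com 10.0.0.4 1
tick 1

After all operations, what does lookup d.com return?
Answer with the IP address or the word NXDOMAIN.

Op 1: tick 2 -> clock=2.
Op 2: insert c.com -> 10.0.0.2 (expiry=2+2=4). clock=2
Op 3: insert d.com -> 10.0.0.5 (expiry=2+1=3). clock=2
Op 4: insert d.com -> 10.0.0.7 (expiry=2+3=5). clock=2
Op 5: tick 2 -> clock=4. purged={c.com}
Op 6: insert a.com -> 10.0.0.4 (expiry=4+1=5). clock=4
Op 7: tick 1 -> clock=5. purged={a.com,d.com}
lookup d.com: not in cache (expired or never inserted)

Answer: NXDOMAIN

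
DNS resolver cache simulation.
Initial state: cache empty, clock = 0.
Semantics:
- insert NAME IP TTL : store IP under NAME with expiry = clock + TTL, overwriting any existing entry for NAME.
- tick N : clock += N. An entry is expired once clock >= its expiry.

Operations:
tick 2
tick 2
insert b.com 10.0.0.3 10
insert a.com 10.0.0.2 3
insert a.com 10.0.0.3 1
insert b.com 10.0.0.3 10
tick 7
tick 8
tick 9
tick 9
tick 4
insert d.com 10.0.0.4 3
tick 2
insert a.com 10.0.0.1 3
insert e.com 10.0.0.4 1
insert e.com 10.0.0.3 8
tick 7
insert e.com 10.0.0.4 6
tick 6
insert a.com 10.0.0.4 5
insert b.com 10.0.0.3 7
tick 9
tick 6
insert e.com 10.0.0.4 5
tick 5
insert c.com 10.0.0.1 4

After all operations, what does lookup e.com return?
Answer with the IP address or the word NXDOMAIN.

Op 1: tick 2 -> clock=2.
Op 2: tick 2 -> clock=4.
Op 3: insert b.com -> 10.0.0.3 (expiry=4+10=14). clock=4
Op 4: insert a.com -> 10.0.0.2 (expiry=4+3=7). clock=4
Op 5: insert a.com -> 10.0.0.3 (expiry=4+1=5). clock=4
Op 6: insert b.com -> 10.0.0.3 (expiry=4+10=14). clock=4
Op 7: tick 7 -> clock=11. purged={a.com}
Op 8: tick 8 -> clock=19. purged={b.com}
Op 9: tick 9 -> clock=28.
Op 10: tick 9 -> clock=37.
Op 11: tick 4 -> clock=41.
Op 12: insert d.com -> 10.0.0.4 (expiry=41+3=44). clock=41
Op 13: tick 2 -> clock=43.
Op 14: insert a.com -> 10.0.0.1 (expiry=43+3=46). clock=43
Op 15: insert e.com -> 10.0.0.4 (expiry=43+1=44). clock=43
Op 16: insert e.com -> 10.0.0.3 (expiry=43+8=51). clock=43
Op 17: tick 7 -> clock=50. purged={a.com,d.com}
Op 18: insert e.com -> 10.0.0.4 (expiry=50+6=56). clock=50
Op 19: tick 6 -> clock=56. purged={e.com}
Op 20: insert a.com -> 10.0.0.4 (expiry=56+5=61). clock=56
Op 21: insert b.com -> 10.0.0.3 (expiry=56+7=63). clock=56
Op 22: tick 9 -> clock=65. purged={a.com,b.com}
Op 23: tick 6 -> clock=71.
Op 24: insert e.com -> 10.0.0.4 (expiry=71+5=76). clock=71
Op 25: tick 5 -> clock=76. purged={e.com}
Op 26: insert c.com -> 10.0.0.1 (expiry=76+4=80). clock=76
lookup e.com: not in cache (expired or never inserted)

Answer: NXDOMAIN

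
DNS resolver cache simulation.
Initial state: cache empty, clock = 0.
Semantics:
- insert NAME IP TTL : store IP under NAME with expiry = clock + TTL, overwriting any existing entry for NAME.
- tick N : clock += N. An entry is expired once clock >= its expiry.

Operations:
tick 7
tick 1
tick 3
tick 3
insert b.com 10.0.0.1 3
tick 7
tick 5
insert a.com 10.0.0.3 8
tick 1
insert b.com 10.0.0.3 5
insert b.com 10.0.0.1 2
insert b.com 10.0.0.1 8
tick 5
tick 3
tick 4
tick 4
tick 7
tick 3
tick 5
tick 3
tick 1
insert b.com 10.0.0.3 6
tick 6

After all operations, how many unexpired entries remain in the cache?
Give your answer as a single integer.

Op 1: tick 7 -> clock=7.
Op 2: tick 1 -> clock=8.
Op 3: tick 3 -> clock=11.
Op 4: tick 3 -> clock=14.
Op 5: insert b.com -> 10.0.0.1 (expiry=14+3=17). clock=14
Op 6: tick 7 -> clock=21. purged={b.com}
Op 7: tick 5 -> clock=26.
Op 8: insert a.com -> 10.0.0.3 (expiry=26+8=34). clock=26
Op 9: tick 1 -> clock=27.
Op 10: insert b.com -> 10.0.0.3 (expiry=27+5=32). clock=27
Op 11: insert b.com -> 10.0.0.1 (expiry=27+2=29). clock=27
Op 12: insert b.com -> 10.0.0.1 (expiry=27+8=35). clock=27
Op 13: tick 5 -> clock=32.
Op 14: tick 3 -> clock=35. purged={a.com,b.com}
Op 15: tick 4 -> clock=39.
Op 16: tick 4 -> clock=43.
Op 17: tick 7 -> clock=50.
Op 18: tick 3 -> clock=53.
Op 19: tick 5 -> clock=58.
Op 20: tick 3 -> clock=61.
Op 21: tick 1 -> clock=62.
Op 22: insert b.com -> 10.0.0.3 (expiry=62+6=68). clock=62
Op 23: tick 6 -> clock=68. purged={b.com}
Final cache (unexpired): {} -> size=0

Answer: 0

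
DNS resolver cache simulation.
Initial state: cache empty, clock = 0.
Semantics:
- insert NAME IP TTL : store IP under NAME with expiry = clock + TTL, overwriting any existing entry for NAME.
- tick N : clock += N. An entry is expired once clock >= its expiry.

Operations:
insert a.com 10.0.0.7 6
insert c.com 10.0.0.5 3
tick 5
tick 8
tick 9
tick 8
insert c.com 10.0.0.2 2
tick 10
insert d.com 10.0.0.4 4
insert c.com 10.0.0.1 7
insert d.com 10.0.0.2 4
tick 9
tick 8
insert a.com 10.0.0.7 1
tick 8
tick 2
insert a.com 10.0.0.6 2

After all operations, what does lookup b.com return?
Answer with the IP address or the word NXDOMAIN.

Answer: NXDOMAIN

Derivation:
Op 1: insert a.com -> 10.0.0.7 (expiry=0+6=6). clock=0
Op 2: insert c.com -> 10.0.0.5 (expiry=0+3=3). clock=0
Op 3: tick 5 -> clock=5. purged={c.com}
Op 4: tick 8 -> clock=13. purged={a.com}
Op 5: tick 9 -> clock=22.
Op 6: tick 8 -> clock=30.
Op 7: insert c.com -> 10.0.0.2 (expiry=30+2=32). clock=30
Op 8: tick 10 -> clock=40. purged={c.com}
Op 9: insert d.com -> 10.0.0.4 (expiry=40+4=44). clock=40
Op 10: insert c.com -> 10.0.0.1 (expiry=40+7=47). clock=40
Op 11: insert d.com -> 10.0.0.2 (expiry=40+4=44). clock=40
Op 12: tick 9 -> clock=49. purged={c.com,d.com}
Op 13: tick 8 -> clock=57.
Op 14: insert a.com -> 10.0.0.7 (expiry=57+1=58). clock=57
Op 15: tick 8 -> clock=65. purged={a.com}
Op 16: tick 2 -> clock=67.
Op 17: insert a.com -> 10.0.0.6 (expiry=67+2=69). clock=67
lookup b.com: not in cache (expired or never inserted)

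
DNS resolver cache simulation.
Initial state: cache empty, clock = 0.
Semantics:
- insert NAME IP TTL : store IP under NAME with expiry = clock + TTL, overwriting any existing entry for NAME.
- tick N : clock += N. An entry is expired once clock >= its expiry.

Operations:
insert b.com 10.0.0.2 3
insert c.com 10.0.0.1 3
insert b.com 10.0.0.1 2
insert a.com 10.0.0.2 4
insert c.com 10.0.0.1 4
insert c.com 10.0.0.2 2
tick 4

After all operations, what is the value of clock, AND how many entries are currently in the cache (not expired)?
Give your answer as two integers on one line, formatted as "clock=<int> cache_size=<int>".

Op 1: insert b.com -> 10.0.0.2 (expiry=0+3=3). clock=0
Op 2: insert c.com -> 10.0.0.1 (expiry=0+3=3). clock=0
Op 3: insert b.com -> 10.0.0.1 (expiry=0+2=2). clock=0
Op 4: insert a.com -> 10.0.0.2 (expiry=0+4=4). clock=0
Op 5: insert c.com -> 10.0.0.1 (expiry=0+4=4). clock=0
Op 6: insert c.com -> 10.0.0.2 (expiry=0+2=2). clock=0
Op 7: tick 4 -> clock=4. purged={a.com,b.com,c.com}
Final clock = 4
Final cache (unexpired): {} -> size=0

Answer: clock=4 cache_size=0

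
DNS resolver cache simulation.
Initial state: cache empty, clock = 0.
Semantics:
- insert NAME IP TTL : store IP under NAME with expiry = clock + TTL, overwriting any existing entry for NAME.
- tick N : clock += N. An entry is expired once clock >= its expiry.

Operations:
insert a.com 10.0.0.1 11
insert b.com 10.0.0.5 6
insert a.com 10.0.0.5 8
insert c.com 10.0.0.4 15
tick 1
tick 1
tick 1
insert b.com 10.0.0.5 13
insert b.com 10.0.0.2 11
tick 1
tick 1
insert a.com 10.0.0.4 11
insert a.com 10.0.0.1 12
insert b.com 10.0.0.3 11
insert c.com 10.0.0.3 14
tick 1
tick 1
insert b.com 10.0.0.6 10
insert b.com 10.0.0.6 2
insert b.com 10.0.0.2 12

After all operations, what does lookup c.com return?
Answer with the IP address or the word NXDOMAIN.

Op 1: insert a.com -> 10.0.0.1 (expiry=0+11=11). clock=0
Op 2: insert b.com -> 10.0.0.5 (expiry=0+6=6). clock=0
Op 3: insert a.com -> 10.0.0.5 (expiry=0+8=8). clock=0
Op 4: insert c.com -> 10.0.0.4 (expiry=0+15=15). clock=0
Op 5: tick 1 -> clock=1.
Op 6: tick 1 -> clock=2.
Op 7: tick 1 -> clock=3.
Op 8: insert b.com -> 10.0.0.5 (expiry=3+13=16). clock=3
Op 9: insert b.com -> 10.0.0.2 (expiry=3+11=14). clock=3
Op 10: tick 1 -> clock=4.
Op 11: tick 1 -> clock=5.
Op 12: insert a.com -> 10.0.0.4 (expiry=5+11=16). clock=5
Op 13: insert a.com -> 10.0.0.1 (expiry=5+12=17). clock=5
Op 14: insert b.com -> 10.0.0.3 (expiry=5+11=16). clock=5
Op 15: insert c.com -> 10.0.0.3 (expiry=5+14=19). clock=5
Op 16: tick 1 -> clock=6.
Op 17: tick 1 -> clock=7.
Op 18: insert b.com -> 10.0.0.6 (expiry=7+10=17). clock=7
Op 19: insert b.com -> 10.0.0.6 (expiry=7+2=9). clock=7
Op 20: insert b.com -> 10.0.0.2 (expiry=7+12=19). clock=7
lookup c.com: present, ip=10.0.0.3 expiry=19 > clock=7

Answer: 10.0.0.3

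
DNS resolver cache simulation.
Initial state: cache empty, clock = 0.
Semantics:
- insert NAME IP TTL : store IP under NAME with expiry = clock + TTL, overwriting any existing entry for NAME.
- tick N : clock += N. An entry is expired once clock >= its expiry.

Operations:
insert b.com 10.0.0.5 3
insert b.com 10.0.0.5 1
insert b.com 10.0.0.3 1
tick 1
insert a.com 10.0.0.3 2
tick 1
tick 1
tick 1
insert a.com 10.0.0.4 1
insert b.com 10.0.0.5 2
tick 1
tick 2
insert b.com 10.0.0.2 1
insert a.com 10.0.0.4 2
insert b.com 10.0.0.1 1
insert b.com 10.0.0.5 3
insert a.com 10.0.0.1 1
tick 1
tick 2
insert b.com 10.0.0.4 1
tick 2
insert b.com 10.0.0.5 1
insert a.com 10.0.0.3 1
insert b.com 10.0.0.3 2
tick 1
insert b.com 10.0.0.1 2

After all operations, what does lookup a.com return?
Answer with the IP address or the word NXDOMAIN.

Op 1: insert b.com -> 10.0.0.5 (expiry=0+3=3). clock=0
Op 2: insert b.com -> 10.0.0.5 (expiry=0+1=1). clock=0
Op 3: insert b.com -> 10.0.0.3 (expiry=0+1=1). clock=0
Op 4: tick 1 -> clock=1. purged={b.com}
Op 5: insert a.com -> 10.0.0.3 (expiry=1+2=3). clock=1
Op 6: tick 1 -> clock=2.
Op 7: tick 1 -> clock=3. purged={a.com}
Op 8: tick 1 -> clock=4.
Op 9: insert a.com -> 10.0.0.4 (expiry=4+1=5). clock=4
Op 10: insert b.com -> 10.0.0.5 (expiry=4+2=6). clock=4
Op 11: tick 1 -> clock=5. purged={a.com}
Op 12: tick 2 -> clock=7. purged={b.com}
Op 13: insert b.com -> 10.0.0.2 (expiry=7+1=8). clock=7
Op 14: insert a.com -> 10.0.0.4 (expiry=7+2=9). clock=7
Op 15: insert b.com -> 10.0.0.1 (expiry=7+1=8). clock=7
Op 16: insert b.com -> 10.0.0.5 (expiry=7+3=10). clock=7
Op 17: insert a.com -> 10.0.0.1 (expiry=7+1=8). clock=7
Op 18: tick 1 -> clock=8. purged={a.com}
Op 19: tick 2 -> clock=10. purged={b.com}
Op 20: insert b.com -> 10.0.0.4 (expiry=10+1=11). clock=10
Op 21: tick 2 -> clock=12. purged={b.com}
Op 22: insert b.com -> 10.0.0.5 (expiry=12+1=13). clock=12
Op 23: insert a.com -> 10.0.0.3 (expiry=12+1=13). clock=12
Op 24: insert b.com -> 10.0.0.3 (expiry=12+2=14). clock=12
Op 25: tick 1 -> clock=13. purged={a.com}
Op 26: insert b.com -> 10.0.0.1 (expiry=13+2=15). clock=13
lookup a.com: not in cache (expired or never inserted)

Answer: NXDOMAIN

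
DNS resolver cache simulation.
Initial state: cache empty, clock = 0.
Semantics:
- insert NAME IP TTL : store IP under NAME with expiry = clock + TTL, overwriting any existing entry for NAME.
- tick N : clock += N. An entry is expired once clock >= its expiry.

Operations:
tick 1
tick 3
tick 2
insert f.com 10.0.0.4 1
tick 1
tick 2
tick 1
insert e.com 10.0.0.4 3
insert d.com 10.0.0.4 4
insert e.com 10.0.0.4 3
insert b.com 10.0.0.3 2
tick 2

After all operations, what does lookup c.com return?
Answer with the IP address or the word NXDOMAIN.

Op 1: tick 1 -> clock=1.
Op 2: tick 3 -> clock=4.
Op 3: tick 2 -> clock=6.
Op 4: insert f.com -> 10.0.0.4 (expiry=6+1=7). clock=6
Op 5: tick 1 -> clock=7. purged={f.com}
Op 6: tick 2 -> clock=9.
Op 7: tick 1 -> clock=10.
Op 8: insert e.com -> 10.0.0.4 (expiry=10+3=13). clock=10
Op 9: insert d.com -> 10.0.0.4 (expiry=10+4=14). clock=10
Op 10: insert e.com -> 10.0.0.4 (expiry=10+3=13). clock=10
Op 11: insert b.com -> 10.0.0.3 (expiry=10+2=12). clock=10
Op 12: tick 2 -> clock=12. purged={b.com}
lookup c.com: not in cache (expired or never inserted)

Answer: NXDOMAIN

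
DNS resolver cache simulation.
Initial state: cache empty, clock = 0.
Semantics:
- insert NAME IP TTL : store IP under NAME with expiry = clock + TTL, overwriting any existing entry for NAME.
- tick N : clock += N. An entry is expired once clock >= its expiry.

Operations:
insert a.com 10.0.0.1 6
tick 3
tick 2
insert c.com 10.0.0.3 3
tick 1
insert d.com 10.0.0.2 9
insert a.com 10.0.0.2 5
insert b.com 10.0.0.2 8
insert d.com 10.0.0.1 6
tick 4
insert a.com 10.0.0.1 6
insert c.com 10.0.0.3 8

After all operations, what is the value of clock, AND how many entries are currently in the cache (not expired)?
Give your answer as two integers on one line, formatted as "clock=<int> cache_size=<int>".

Op 1: insert a.com -> 10.0.0.1 (expiry=0+6=6). clock=0
Op 2: tick 3 -> clock=3.
Op 3: tick 2 -> clock=5.
Op 4: insert c.com -> 10.0.0.3 (expiry=5+3=8). clock=5
Op 5: tick 1 -> clock=6. purged={a.com}
Op 6: insert d.com -> 10.0.0.2 (expiry=6+9=15). clock=6
Op 7: insert a.com -> 10.0.0.2 (expiry=6+5=11). clock=6
Op 8: insert b.com -> 10.0.0.2 (expiry=6+8=14). clock=6
Op 9: insert d.com -> 10.0.0.1 (expiry=6+6=12). clock=6
Op 10: tick 4 -> clock=10. purged={c.com}
Op 11: insert a.com -> 10.0.0.1 (expiry=10+6=16). clock=10
Op 12: insert c.com -> 10.0.0.3 (expiry=10+8=18). clock=10
Final clock = 10
Final cache (unexpired): {a.com,b.com,c.com,d.com} -> size=4

Answer: clock=10 cache_size=4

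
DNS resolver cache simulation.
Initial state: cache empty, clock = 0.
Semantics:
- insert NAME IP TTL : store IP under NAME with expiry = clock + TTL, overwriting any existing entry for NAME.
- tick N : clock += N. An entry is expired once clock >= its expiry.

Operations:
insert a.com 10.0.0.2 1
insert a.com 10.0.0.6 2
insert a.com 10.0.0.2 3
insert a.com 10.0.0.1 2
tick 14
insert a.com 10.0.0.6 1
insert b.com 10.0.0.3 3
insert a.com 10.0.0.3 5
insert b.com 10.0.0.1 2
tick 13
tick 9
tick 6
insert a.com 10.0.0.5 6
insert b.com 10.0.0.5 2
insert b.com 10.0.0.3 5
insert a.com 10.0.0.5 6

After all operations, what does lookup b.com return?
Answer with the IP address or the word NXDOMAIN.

Answer: 10.0.0.3

Derivation:
Op 1: insert a.com -> 10.0.0.2 (expiry=0+1=1). clock=0
Op 2: insert a.com -> 10.0.0.6 (expiry=0+2=2). clock=0
Op 3: insert a.com -> 10.0.0.2 (expiry=0+3=3). clock=0
Op 4: insert a.com -> 10.0.0.1 (expiry=0+2=2). clock=0
Op 5: tick 14 -> clock=14. purged={a.com}
Op 6: insert a.com -> 10.0.0.6 (expiry=14+1=15). clock=14
Op 7: insert b.com -> 10.0.0.3 (expiry=14+3=17). clock=14
Op 8: insert a.com -> 10.0.0.3 (expiry=14+5=19). clock=14
Op 9: insert b.com -> 10.0.0.1 (expiry=14+2=16). clock=14
Op 10: tick 13 -> clock=27. purged={a.com,b.com}
Op 11: tick 9 -> clock=36.
Op 12: tick 6 -> clock=42.
Op 13: insert a.com -> 10.0.0.5 (expiry=42+6=48). clock=42
Op 14: insert b.com -> 10.0.0.5 (expiry=42+2=44). clock=42
Op 15: insert b.com -> 10.0.0.3 (expiry=42+5=47). clock=42
Op 16: insert a.com -> 10.0.0.5 (expiry=42+6=48). clock=42
lookup b.com: present, ip=10.0.0.3 expiry=47 > clock=42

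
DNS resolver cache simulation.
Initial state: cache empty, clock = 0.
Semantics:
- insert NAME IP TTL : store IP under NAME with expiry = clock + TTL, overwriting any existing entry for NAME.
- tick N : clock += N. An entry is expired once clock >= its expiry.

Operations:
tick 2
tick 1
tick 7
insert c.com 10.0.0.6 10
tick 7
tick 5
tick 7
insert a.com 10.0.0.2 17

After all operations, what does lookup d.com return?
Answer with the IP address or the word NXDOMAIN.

Op 1: tick 2 -> clock=2.
Op 2: tick 1 -> clock=3.
Op 3: tick 7 -> clock=10.
Op 4: insert c.com -> 10.0.0.6 (expiry=10+10=20). clock=10
Op 5: tick 7 -> clock=17.
Op 6: tick 5 -> clock=22. purged={c.com}
Op 7: tick 7 -> clock=29.
Op 8: insert a.com -> 10.0.0.2 (expiry=29+17=46). clock=29
lookup d.com: not in cache (expired or never inserted)

Answer: NXDOMAIN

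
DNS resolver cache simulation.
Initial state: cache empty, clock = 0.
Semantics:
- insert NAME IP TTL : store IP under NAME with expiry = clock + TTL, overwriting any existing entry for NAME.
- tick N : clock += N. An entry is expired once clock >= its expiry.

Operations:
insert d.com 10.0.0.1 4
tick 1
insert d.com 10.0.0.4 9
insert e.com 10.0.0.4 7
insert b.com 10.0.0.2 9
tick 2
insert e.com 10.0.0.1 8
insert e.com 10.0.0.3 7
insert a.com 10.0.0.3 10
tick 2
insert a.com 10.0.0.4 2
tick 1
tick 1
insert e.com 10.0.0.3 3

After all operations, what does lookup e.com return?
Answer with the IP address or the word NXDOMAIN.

Op 1: insert d.com -> 10.0.0.1 (expiry=0+4=4). clock=0
Op 2: tick 1 -> clock=1.
Op 3: insert d.com -> 10.0.0.4 (expiry=1+9=10). clock=1
Op 4: insert e.com -> 10.0.0.4 (expiry=1+7=8). clock=1
Op 5: insert b.com -> 10.0.0.2 (expiry=1+9=10). clock=1
Op 6: tick 2 -> clock=3.
Op 7: insert e.com -> 10.0.0.1 (expiry=3+8=11). clock=3
Op 8: insert e.com -> 10.0.0.3 (expiry=3+7=10). clock=3
Op 9: insert a.com -> 10.0.0.3 (expiry=3+10=13). clock=3
Op 10: tick 2 -> clock=5.
Op 11: insert a.com -> 10.0.0.4 (expiry=5+2=7). clock=5
Op 12: tick 1 -> clock=6.
Op 13: tick 1 -> clock=7. purged={a.com}
Op 14: insert e.com -> 10.0.0.3 (expiry=7+3=10). clock=7
lookup e.com: present, ip=10.0.0.3 expiry=10 > clock=7

Answer: 10.0.0.3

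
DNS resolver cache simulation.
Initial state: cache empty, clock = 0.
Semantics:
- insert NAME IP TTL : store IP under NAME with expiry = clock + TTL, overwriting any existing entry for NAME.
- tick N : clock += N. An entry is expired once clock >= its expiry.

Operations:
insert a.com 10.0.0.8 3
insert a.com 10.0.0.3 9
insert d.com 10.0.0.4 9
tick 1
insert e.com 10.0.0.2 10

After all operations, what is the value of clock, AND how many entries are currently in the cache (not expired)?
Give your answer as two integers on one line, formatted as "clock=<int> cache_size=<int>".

Op 1: insert a.com -> 10.0.0.8 (expiry=0+3=3). clock=0
Op 2: insert a.com -> 10.0.0.3 (expiry=0+9=9). clock=0
Op 3: insert d.com -> 10.0.0.4 (expiry=0+9=9). clock=0
Op 4: tick 1 -> clock=1.
Op 5: insert e.com -> 10.0.0.2 (expiry=1+10=11). clock=1
Final clock = 1
Final cache (unexpired): {a.com,d.com,e.com} -> size=3

Answer: clock=1 cache_size=3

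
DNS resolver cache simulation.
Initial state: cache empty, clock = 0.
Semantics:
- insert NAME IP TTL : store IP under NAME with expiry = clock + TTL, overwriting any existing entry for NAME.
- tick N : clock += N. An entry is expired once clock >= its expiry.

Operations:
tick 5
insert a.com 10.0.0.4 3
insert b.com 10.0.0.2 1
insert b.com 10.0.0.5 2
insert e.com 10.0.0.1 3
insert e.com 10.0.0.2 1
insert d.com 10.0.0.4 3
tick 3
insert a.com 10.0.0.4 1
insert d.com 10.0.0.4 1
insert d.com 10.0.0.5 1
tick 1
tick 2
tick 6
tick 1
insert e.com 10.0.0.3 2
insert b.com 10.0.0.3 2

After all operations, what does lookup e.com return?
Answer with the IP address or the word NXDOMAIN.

Answer: 10.0.0.3

Derivation:
Op 1: tick 5 -> clock=5.
Op 2: insert a.com -> 10.0.0.4 (expiry=5+3=8). clock=5
Op 3: insert b.com -> 10.0.0.2 (expiry=5+1=6). clock=5
Op 4: insert b.com -> 10.0.0.5 (expiry=5+2=7). clock=5
Op 5: insert e.com -> 10.0.0.1 (expiry=5+3=8). clock=5
Op 6: insert e.com -> 10.0.0.2 (expiry=5+1=6). clock=5
Op 7: insert d.com -> 10.0.0.4 (expiry=5+3=8). clock=5
Op 8: tick 3 -> clock=8. purged={a.com,b.com,d.com,e.com}
Op 9: insert a.com -> 10.0.0.4 (expiry=8+1=9). clock=8
Op 10: insert d.com -> 10.0.0.4 (expiry=8+1=9). clock=8
Op 11: insert d.com -> 10.0.0.5 (expiry=8+1=9). clock=8
Op 12: tick 1 -> clock=9. purged={a.com,d.com}
Op 13: tick 2 -> clock=11.
Op 14: tick 6 -> clock=17.
Op 15: tick 1 -> clock=18.
Op 16: insert e.com -> 10.0.0.3 (expiry=18+2=20). clock=18
Op 17: insert b.com -> 10.0.0.3 (expiry=18+2=20). clock=18
lookup e.com: present, ip=10.0.0.3 expiry=20 > clock=18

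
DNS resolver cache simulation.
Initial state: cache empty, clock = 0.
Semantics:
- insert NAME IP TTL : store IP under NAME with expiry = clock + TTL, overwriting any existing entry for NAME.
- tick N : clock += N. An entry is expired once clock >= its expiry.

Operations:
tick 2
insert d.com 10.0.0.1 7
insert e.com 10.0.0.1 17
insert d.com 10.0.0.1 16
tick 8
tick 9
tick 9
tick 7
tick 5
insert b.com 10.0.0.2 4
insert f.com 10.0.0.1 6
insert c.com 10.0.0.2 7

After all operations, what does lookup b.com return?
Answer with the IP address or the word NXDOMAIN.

Op 1: tick 2 -> clock=2.
Op 2: insert d.com -> 10.0.0.1 (expiry=2+7=9). clock=2
Op 3: insert e.com -> 10.0.0.1 (expiry=2+17=19). clock=2
Op 4: insert d.com -> 10.0.0.1 (expiry=2+16=18). clock=2
Op 5: tick 8 -> clock=10.
Op 6: tick 9 -> clock=19. purged={d.com,e.com}
Op 7: tick 9 -> clock=28.
Op 8: tick 7 -> clock=35.
Op 9: tick 5 -> clock=40.
Op 10: insert b.com -> 10.0.0.2 (expiry=40+4=44). clock=40
Op 11: insert f.com -> 10.0.0.1 (expiry=40+6=46). clock=40
Op 12: insert c.com -> 10.0.0.2 (expiry=40+7=47). clock=40
lookup b.com: present, ip=10.0.0.2 expiry=44 > clock=40

Answer: 10.0.0.2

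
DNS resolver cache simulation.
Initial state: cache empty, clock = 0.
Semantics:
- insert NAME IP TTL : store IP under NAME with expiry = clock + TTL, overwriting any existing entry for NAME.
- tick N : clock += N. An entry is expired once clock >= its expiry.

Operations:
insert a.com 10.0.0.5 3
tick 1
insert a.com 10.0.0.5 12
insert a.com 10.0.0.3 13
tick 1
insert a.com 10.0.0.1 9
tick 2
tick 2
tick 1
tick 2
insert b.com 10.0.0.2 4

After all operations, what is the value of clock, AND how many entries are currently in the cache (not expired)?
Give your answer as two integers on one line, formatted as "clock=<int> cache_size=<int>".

Op 1: insert a.com -> 10.0.0.5 (expiry=0+3=3). clock=0
Op 2: tick 1 -> clock=1.
Op 3: insert a.com -> 10.0.0.5 (expiry=1+12=13). clock=1
Op 4: insert a.com -> 10.0.0.3 (expiry=1+13=14). clock=1
Op 5: tick 1 -> clock=2.
Op 6: insert a.com -> 10.0.0.1 (expiry=2+9=11). clock=2
Op 7: tick 2 -> clock=4.
Op 8: tick 2 -> clock=6.
Op 9: tick 1 -> clock=7.
Op 10: tick 2 -> clock=9.
Op 11: insert b.com -> 10.0.0.2 (expiry=9+4=13). clock=9
Final clock = 9
Final cache (unexpired): {a.com,b.com} -> size=2

Answer: clock=9 cache_size=2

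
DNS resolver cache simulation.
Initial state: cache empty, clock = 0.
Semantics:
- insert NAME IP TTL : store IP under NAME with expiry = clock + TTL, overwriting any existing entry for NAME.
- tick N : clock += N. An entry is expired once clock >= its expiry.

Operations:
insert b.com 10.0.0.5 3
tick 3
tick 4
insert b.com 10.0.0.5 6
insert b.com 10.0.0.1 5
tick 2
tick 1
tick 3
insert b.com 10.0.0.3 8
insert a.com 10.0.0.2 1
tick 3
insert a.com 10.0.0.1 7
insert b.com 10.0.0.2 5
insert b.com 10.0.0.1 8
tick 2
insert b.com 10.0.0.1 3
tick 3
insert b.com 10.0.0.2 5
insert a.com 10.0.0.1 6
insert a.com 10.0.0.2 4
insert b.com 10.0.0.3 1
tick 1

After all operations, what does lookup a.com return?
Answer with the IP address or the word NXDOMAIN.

Answer: 10.0.0.2

Derivation:
Op 1: insert b.com -> 10.0.0.5 (expiry=0+3=3). clock=0
Op 2: tick 3 -> clock=3. purged={b.com}
Op 3: tick 4 -> clock=7.
Op 4: insert b.com -> 10.0.0.5 (expiry=7+6=13). clock=7
Op 5: insert b.com -> 10.0.0.1 (expiry=7+5=12). clock=7
Op 6: tick 2 -> clock=9.
Op 7: tick 1 -> clock=10.
Op 8: tick 3 -> clock=13. purged={b.com}
Op 9: insert b.com -> 10.0.0.3 (expiry=13+8=21). clock=13
Op 10: insert a.com -> 10.0.0.2 (expiry=13+1=14). clock=13
Op 11: tick 3 -> clock=16. purged={a.com}
Op 12: insert a.com -> 10.0.0.1 (expiry=16+7=23). clock=16
Op 13: insert b.com -> 10.0.0.2 (expiry=16+5=21). clock=16
Op 14: insert b.com -> 10.0.0.1 (expiry=16+8=24). clock=16
Op 15: tick 2 -> clock=18.
Op 16: insert b.com -> 10.0.0.1 (expiry=18+3=21). clock=18
Op 17: tick 3 -> clock=21. purged={b.com}
Op 18: insert b.com -> 10.0.0.2 (expiry=21+5=26). clock=21
Op 19: insert a.com -> 10.0.0.1 (expiry=21+6=27). clock=21
Op 20: insert a.com -> 10.0.0.2 (expiry=21+4=25). clock=21
Op 21: insert b.com -> 10.0.0.3 (expiry=21+1=22). clock=21
Op 22: tick 1 -> clock=22. purged={b.com}
lookup a.com: present, ip=10.0.0.2 expiry=25 > clock=22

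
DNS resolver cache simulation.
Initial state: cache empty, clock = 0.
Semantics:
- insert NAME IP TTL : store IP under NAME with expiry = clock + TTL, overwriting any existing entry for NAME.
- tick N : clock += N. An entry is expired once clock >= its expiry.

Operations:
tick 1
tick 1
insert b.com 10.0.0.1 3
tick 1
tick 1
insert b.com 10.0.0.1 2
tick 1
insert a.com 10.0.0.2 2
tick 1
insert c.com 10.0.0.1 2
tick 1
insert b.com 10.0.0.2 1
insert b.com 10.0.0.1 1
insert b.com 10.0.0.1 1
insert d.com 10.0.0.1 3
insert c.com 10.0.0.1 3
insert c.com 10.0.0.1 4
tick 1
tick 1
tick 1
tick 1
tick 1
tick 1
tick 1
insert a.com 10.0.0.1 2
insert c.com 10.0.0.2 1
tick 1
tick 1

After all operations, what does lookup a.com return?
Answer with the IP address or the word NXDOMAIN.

Op 1: tick 1 -> clock=1.
Op 2: tick 1 -> clock=2.
Op 3: insert b.com -> 10.0.0.1 (expiry=2+3=5). clock=2
Op 4: tick 1 -> clock=3.
Op 5: tick 1 -> clock=4.
Op 6: insert b.com -> 10.0.0.1 (expiry=4+2=6). clock=4
Op 7: tick 1 -> clock=5.
Op 8: insert a.com -> 10.0.0.2 (expiry=5+2=7). clock=5
Op 9: tick 1 -> clock=6. purged={b.com}
Op 10: insert c.com -> 10.0.0.1 (expiry=6+2=8). clock=6
Op 11: tick 1 -> clock=7. purged={a.com}
Op 12: insert b.com -> 10.0.0.2 (expiry=7+1=8). clock=7
Op 13: insert b.com -> 10.0.0.1 (expiry=7+1=8). clock=7
Op 14: insert b.com -> 10.0.0.1 (expiry=7+1=8). clock=7
Op 15: insert d.com -> 10.0.0.1 (expiry=7+3=10). clock=7
Op 16: insert c.com -> 10.0.0.1 (expiry=7+3=10). clock=7
Op 17: insert c.com -> 10.0.0.1 (expiry=7+4=11). clock=7
Op 18: tick 1 -> clock=8. purged={b.com}
Op 19: tick 1 -> clock=9.
Op 20: tick 1 -> clock=10. purged={d.com}
Op 21: tick 1 -> clock=11. purged={c.com}
Op 22: tick 1 -> clock=12.
Op 23: tick 1 -> clock=13.
Op 24: tick 1 -> clock=14.
Op 25: insert a.com -> 10.0.0.1 (expiry=14+2=16). clock=14
Op 26: insert c.com -> 10.0.0.2 (expiry=14+1=15). clock=14
Op 27: tick 1 -> clock=15. purged={c.com}
Op 28: tick 1 -> clock=16. purged={a.com}
lookup a.com: not in cache (expired or never inserted)

Answer: NXDOMAIN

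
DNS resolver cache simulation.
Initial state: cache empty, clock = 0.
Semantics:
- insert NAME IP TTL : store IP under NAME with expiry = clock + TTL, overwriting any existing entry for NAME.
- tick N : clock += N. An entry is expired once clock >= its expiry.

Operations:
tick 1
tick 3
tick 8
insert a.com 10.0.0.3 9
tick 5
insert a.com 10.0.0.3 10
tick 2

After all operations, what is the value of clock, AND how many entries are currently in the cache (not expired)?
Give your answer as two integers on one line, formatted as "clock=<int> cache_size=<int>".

Op 1: tick 1 -> clock=1.
Op 2: tick 3 -> clock=4.
Op 3: tick 8 -> clock=12.
Op 4: insert a.com -> 10.0.0.3 (expiry=12+9=21). clock=12
Op 5: tick 5 -> clock=17.
Op 6: insert a.com -> 10.0.0.3 (expiry=17+10=27). clock=17
Op 7: tick 2 -> clock=19.
Final clock = 19
Final cache (unexpired): {a.com} -> size=1

Answer: clock=19 cache_size=1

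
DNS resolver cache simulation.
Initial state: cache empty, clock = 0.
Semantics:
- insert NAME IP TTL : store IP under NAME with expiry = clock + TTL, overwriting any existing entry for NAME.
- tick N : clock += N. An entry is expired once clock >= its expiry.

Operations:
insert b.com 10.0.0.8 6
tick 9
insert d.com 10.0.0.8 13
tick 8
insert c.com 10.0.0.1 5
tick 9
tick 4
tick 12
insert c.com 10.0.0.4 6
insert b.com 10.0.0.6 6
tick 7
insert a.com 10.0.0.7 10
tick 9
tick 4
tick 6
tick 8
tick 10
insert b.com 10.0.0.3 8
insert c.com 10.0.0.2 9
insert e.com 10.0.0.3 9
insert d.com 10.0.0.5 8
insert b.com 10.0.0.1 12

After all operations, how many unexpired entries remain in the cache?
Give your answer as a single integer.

Op 1: insert b.com -> 10.0.0.8 (expiry=0+6=6). clock=0
Op 2: tick 9 -> clock=9. purged={b.com}
Op 3: insert d.com -> 10.0.0.8 (expiry=9+13=22). clock=9
Op 4: tick 8 -> clock=17.
Op 5: insert c.com -> 10.0.0.1 (expiry=17+5=22). clock=17
Op 6: tick 9 -> clock=26. purged={c.com,d.com}
Op 7: tick 4 -> clock=30.
Op 8: tick 12 -> clock=42.
Op 9: insert c.com -> 10.0.0.4 (expiry=42+6=48). clock=42
Op 10: insert b.com -> 10.0.0.6 (expiry=42+6=48). clock=42
Op 11: tick 7 -> clock=49. purged={b.com,c.com}
Op 12: insert a.com -> 10.0.0.7 (expiry=49+10=59). clock=49
Op 13: tick 9 -> clock=58.
Op 14: tick 4 -> clock=62. purged={a.com}
Op 15: tick 6 -> clock=68.
Op 16: tick 8 -> clock=76.
Op 17: tick 10 -> clock=86.
Op 18: insert b.com -> 10.0.0.3 (expiry=86+8=94). clock=86
Op 19: insert c.com -> 10.0.0.2 (expiry=86+9=95). clock=86
Op 20: insert e.com -> 10.0.0.3 (expiry=86+9=95). clock=86
Op 21: insert d.com -> 10.0.0.5 (expiry=86+8=94). clock=86
Op 22: insert b.com -> 10.0.0.1 (expiry=86+12=98). clock=86
Final cache (unexpired): {b.com,c.com,d.com,e.com} -> size=4

Answer: 4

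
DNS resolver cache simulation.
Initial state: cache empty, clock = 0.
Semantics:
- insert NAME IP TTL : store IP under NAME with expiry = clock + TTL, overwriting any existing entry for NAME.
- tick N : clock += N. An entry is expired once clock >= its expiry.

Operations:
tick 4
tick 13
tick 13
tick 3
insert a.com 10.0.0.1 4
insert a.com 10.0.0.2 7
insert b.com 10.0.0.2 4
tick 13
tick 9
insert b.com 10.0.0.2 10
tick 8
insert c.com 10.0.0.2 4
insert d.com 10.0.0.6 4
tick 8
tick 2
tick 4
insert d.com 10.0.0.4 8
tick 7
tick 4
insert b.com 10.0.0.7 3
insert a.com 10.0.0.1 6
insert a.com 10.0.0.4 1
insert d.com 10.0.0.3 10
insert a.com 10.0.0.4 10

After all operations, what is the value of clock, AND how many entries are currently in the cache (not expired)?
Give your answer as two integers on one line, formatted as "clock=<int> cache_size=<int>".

Op 1: tick 4 -> clock=4.
Op 2: tick 13 -> clock=17.
Op 3: tick 13 -> clock=30.
Op 4: tick 3 -> clock=33.
Op 5: insert a.com -> 10.0.0.1 (expiry=33+4=37). clock=33
Op 6: insert a.com -> 10.0.0.2 (expiry=33+7=40). clock=33
Op 7: insert b.com -> 10.0.0.2 (expiry=33+4=37). clock=33
Op 8: tick 13 -> clock=46. purged={a.com,b.com}
Op 9: tick 9 -> clock=55.
Op 10: insert b.com -> 10.0.0.2 (expiry=55+10=65). clock=55
Op 11: tick 8 -> clock=63.
Op 12: insert c.com -> 10.0.0.2 (expiry=63+4=67). clock=63
Op 13: insert d.com -> 10.0.0.6 (expiry=63+4=67). clock=63
Op 14: tick 8 -> clock=71. purged={b.com,c.com,d.com}
Op 15: tick 2 -> clock=73.
Op 16: tick 4 -> clock=77.
Op 17: insert d.com -> 10.0.0.4 (expiry=77+8=85). clock=77
Op 18: tick 7 -> clock=84.
Op 19: tick 4 -> clock=88. purged={d.com}
Op 20: insert b.com -> 10.0.0.7 (expiry=88+3=91). clock=88
Op 21: insert a.com -> 10.0.0.1 (expiry=88+6=94). clock=88
Op 22: insert a.com -> 10.0.0.4 (expiry=88+1=89). clock=88
Op 23: insert d.com -> 10.0.0.3 (expiry=88+10=98). clock=88
Op 24: insert a.com -> 10.0.0.4 (expiry=88+10=98). clock=88
Final clock = 88
Final cache (unexpired): {a.com,b.com,d.com} -> size=3

Answer: clock=88 cache_size=3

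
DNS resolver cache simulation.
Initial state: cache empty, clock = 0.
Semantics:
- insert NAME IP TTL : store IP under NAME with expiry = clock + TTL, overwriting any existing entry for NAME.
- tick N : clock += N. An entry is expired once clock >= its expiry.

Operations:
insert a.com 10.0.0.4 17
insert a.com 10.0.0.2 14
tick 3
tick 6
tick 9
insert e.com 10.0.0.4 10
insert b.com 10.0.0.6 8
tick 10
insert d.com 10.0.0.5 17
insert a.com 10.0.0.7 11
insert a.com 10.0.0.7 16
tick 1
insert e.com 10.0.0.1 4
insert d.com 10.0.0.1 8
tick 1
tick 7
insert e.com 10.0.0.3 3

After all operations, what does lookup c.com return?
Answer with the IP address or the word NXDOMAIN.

Answer: NXDOMAIN

Derivation:
Op 1: insert a.com -> 10.0.0.4 (expiry=0+17=17). clock=0
Op 2: insert a.com -> 10.0.0.2 (expiry=0+14=14). clock=0
Op 3: tick 3 -> clock=3.
Op 4: tick 6 -> clock=9.
Op 5: tick 9 -> clock=18. purged={a.com}
Op 6: insert e.com -> 10.0.0.4 (expiry=18+10=28). clock=18
Op 7: insert b.com -> 10.0.0.6 (expiry=18+8=26). clock=18
Op 8: tick 10 -> clock=28. purged={b.com,e.com}
Op 9: insert d.com -> 10.0.0.5 (expiry=28+17=45). clock=28
Op 10: insert a.com -> 10.0.0.7 (expiry=28+11=39). clock=28
Op 11: insert a.com -> 10.0.0.7 (expiry=28+16=44). clock=28
Op 12: tick 1 -> clock=29.
Op 13: insert e.com -> 10.0.0.1 (expiry=29+4=33). clock=29
Op 14: insert d.com -> 10.0.0.1 (expiry=29+8=37). clock=29
Op 15: tick 1 -> clock=30.
Op 16: tick 7 -> clock=37. purged={d.com,e.com}
Op 17: insert e.com -> 10.0.0.3 (expiry=37+3=40). clock=37
lookup c.com: not in cache (expired or never inserted)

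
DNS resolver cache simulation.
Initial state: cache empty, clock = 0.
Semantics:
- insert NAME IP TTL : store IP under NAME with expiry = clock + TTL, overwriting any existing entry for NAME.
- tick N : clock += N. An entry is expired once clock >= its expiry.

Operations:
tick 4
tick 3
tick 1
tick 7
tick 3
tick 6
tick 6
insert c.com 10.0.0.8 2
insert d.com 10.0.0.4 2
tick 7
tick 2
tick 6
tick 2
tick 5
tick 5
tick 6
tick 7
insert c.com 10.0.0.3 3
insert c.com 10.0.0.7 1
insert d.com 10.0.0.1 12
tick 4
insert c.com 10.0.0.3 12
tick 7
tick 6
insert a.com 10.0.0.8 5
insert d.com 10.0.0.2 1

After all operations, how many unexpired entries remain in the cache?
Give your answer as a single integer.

Answer: 2

Derivation:
Op 1: tick 4 -> clock=4.
Op 2: tick 3 -> clock=7.
Op 3: tick 1 -> clock=8.
Op 4: tick 7 -> clock=15.
Op 5: tick 3 -> clock=18.
Op 6: tick 6 -> clock=24.
Op 7: tick 6 -> clock=30.
Op 8: insert c.com -> 10.0.0.8 (expiry=30+2=32). clock=30
Op 9: insert d.com -> 10.0.0.4 (expiry=30+2=32). clock=30
Op 10: tick 7 -> clock=37. purged={c.com,d.com}
Op 11: tick 2 -> clock=39.
Op 12: tick 6 -> clock=45.
Op 13: tick 2 -> clock=47.
Op 14: tick 5 -> clock=52.
Op 15: tick 5 -> clock=57.
Op 16: tick 6 -> clock=63.
Op 17: tick 7 -> clock=70.
Op 18: insert c.com -> 10.0.0.3 (expiry=70+3=73). clock=70
Op 19: insert c.com -> 10.0.0.7 (expiry=70+1=71). clock=70
Op 20: insert d.com -> 10.0.0.1 (expiry=70+12=82). clock=70
Op 21: tick 4 -> clock=74. purged={c.com}
Op 22: insert c.com -> 10.0.0.3 (expiry=74+12=86). clock=74
Op 23: tick 7 -> clock=81.
Op 24: tick 6 -> clock=87. purged={c.com,d.com}
Op 25: insert a.com -> 10.0.0.8 (expiry=87+5=92). clock=87
Op 26: insert d.com -> 10.0.0.2 (expiry=87+1=88). clock=87
Final cache (unexpired): {a.com,d.com} -> size=2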